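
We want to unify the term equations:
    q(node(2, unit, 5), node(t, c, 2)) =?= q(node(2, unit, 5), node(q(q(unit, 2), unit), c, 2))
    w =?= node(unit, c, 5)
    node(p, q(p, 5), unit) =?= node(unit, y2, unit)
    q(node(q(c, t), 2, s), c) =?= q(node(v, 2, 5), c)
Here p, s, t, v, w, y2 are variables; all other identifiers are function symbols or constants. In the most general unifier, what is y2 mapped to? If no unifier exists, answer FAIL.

q(unit, 5)

Decompose q/2: node(2, unit, 5) =?= node(2, unit, 5),  node(t, c, 2) =?= node(q(q(unit, 2), unit), c, 2).
Delete trivial equation node(2, unit, 5) =?= node(2, unit, 5).
Decompose node/3: t =?= q(q(unit, 2), unit),  c =?= c,  2 =?= 2.
Bind t := q(q(unit, 2), unit); substituting into the one remaining equation that mentions t gives: q(node(q(c, q(q(unit, 2), unit)), 2, s), c) =?= q(node(v, 2, 5), c).
Delete trivial equation c =?= c.
Delete trivial equation 2 =?= 2.
Bind w := node(unit, c, 5); no other remaining equation mentions w.
Decompose node/3: p =?= unit,  q(p, 5) =?= y2,  unit =?= unit.
Bind p := unit; substituting into the one remaining equation that mentions p gives: q(unit, 5) =?= y2.
Bind y2 := q(unit, 5); no other remaining equation mentions y2.
Delete trivial equation unit =?= unit.
Decompose q/2: node(q(c, q(q(unit, 2), unit)), 2, s) =?= node(v, 2, 5),  c =?= c.
Decompose node/3: q(c, q(q(unit, 2), unit)) =?= v,  2 =?= 2,  s =?= 5.
Bind v := q(c, q(q(unit, 2), unit)); no other remaining equation mentions v.
Delete trivial equation 2 =?= 2.
Bind s := 5; no other remaining equation mentions s.
Delete trivial equation c =?= c.
MGU = { t -> q(q(unit, 2), unit), w -> node(unit, c, 5), p -> unit, y2 -> q(unit, 5), v -> q(c, q(q(unit, 2), unit)), s -> 5 }, so y2 -> q(unit, 5).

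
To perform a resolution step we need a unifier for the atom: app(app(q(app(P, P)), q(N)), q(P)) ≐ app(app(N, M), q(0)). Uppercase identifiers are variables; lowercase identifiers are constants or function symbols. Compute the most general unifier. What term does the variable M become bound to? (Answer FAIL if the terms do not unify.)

Decompose app/2: app(q(app(P, P)), q(N)) ≐ app(N, M),  q(P) ≐ q(0).
Decompose app/2: q(app(P, P)) ≐ N,  q(N) ≐ M.
Bind N := q(app(P, P)); substituting into the one remaining equation that mentions N gives: q(q(app(P, P))) ≐ M.
Bind M := q(q(app(P, P))); no other remaining equation mentions M.
Decompose q/1: P ≐ 0.
Bind P := 0. Substituting into the earlier bindings gives N := q(app(0, 0)), M := q(q(app(0, 0))).
MGU = { N := q(app(0, 0)), M := q(q(app(0, 0))), P := 0 }, so M := q(q(app(0, 0))).

q(q(app(0, 0)))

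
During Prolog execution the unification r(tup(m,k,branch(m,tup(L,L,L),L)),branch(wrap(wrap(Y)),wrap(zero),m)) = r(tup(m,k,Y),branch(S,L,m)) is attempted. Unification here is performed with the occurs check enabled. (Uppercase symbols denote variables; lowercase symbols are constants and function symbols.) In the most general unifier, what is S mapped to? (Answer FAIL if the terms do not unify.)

Decompose r/2: tup(m,k,branch(m,tup(L,L,L),L)) = tup(m,k,Y),  branch(wrap(wrap(Y)),wrap(zero),m) = branch(S,L,m).
Decompose tup/3: m = m,  k = k,  branch(m,tup(L,L,L),L) = Y.
Delete trivial equation m = m.
Delete trivial equation k = k.
Bind Y := branch(m,tup(L,L,L),L); substituting into the remaining equation gives: branch(wrap(wrap(branch(m,tup(L,L,L),L))),wrap(zero),m) = branch(S,L,m).
Decompose branch/3: wrap(wrap(branch(m,tup(L,L,L),L))) = S,  wrap(zero) = L,  m = m.
Bind S := wrap(wrap(branch(m,tup(L,L,L),L))); no other remaining equation mentions S.
Bind L := wrap(zero); no other remaining equation mentions L. Substituting into the earlier bindings gives Y := branch(m,tup(wrap(zero),wrap(zero),wrap(zero)),wrap(zero)), S := wrap(wrap(branch(m,tup(wrap(zero),wrap(zero),wrap(zero)),wrap(zero)))).
Delete trivial equation m = m.
MGU = { Y = branch(m,tup(wrap(zero),wrap(zero),wrap(zero)),wrap(zero)), S = wrap(wrap(branch(m,tup(wrap(zero),wrap(zero),wrap(zero)),wrap(zero)))), L = wrap(zero) }, so S = wrap(wrap(branch(m,tup(wrap(zero),wrap(zero),wrap(zero)),wrap(zero)))).

wrap(wrap(branch(m,tup(wrap(zero),wrap(zero),wrap(zero)),wrap(zero))))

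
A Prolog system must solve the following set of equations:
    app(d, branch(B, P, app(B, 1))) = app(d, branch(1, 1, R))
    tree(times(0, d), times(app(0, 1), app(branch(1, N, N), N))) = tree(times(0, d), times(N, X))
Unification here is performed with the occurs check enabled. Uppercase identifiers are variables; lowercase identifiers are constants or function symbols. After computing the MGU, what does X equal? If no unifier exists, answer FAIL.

Decompose app/2: d = d,  branch(B, P, app(B, 1)) = branch(1, 1, R).
Delete trivial equation d = d.
Decompose branch/3: B = 1,  P = 1,  app(B, 1) = R.
Bind B := 1; substituting into the one remaining equation that mentions B gives: app(1, 1) = R.
Bind P := 1; no other remaining equation mentions P.
Bind R := app(1, 1); no other remaining equation mentions R.
Decompose tree/2: times(0, d) = times(0, d),  times(app(0, 1), app(branch(1, N, N), N)) = times(N, X).
Delete trivial equation times(0, d) = times(0, d).
Decompose times/2: app(0, 1) = N,  app(branch(1, N, N), N) = X.
Bind N := app(0, 1); substituting into the remaining equation gives: app(branch(1, app(0, 1), app(0, 1)), app(0, 1)) = X.
Bind X := app(branch(1, app(0, 1), app(0, 1)), app(0, 1)).
MGU = { B = 1, P = 1, R = app(1, 1), N = app(0, 1), X = app(branch(1, app(0, 1), app(0, 1)), app(0, 1)) }, so X = app(branch(1, app(0, 1), app(0, 1)), app(0, 1)).

app(branch(1, app(0, 1), app(0, 1)), app(0, 1))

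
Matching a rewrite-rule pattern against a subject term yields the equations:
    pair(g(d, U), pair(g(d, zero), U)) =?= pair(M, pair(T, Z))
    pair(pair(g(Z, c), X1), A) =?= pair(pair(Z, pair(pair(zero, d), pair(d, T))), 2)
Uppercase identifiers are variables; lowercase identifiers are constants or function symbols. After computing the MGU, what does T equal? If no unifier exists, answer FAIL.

Decompose pair/2: g(d, U) =?= M,  pair(g(d, zero), U) =?= pair(T, Z).
Bind M := g(d, U); no other remaining equation mentions M.
Decompose pair/2: g(d, zero) =?= T,  U =?= Z.
Bind T := g(d, zero); substituting into the one remaining equation that mentions T gives: pair(pair(g(Z, c), X1), A) =?= pair(pair(Z, pair(pair(zero, d), pair(d, g(d, zero)))), 2).
Bind U := Z; no other remaining equation mentions U. Substituting into the earlier binding gives M := g(d, Z).
Decompose pair/2: pair(g(Z, c), X1) =?= pair(Z, pair(pair(zero, d), pair(d, g(d, zero)))),  A =?= 2.
Decompose pair/2: g(Z, c) =?= Z,  X1 =?= pair(pair(zero, d), pair(d, g(d, zero))).
Occurs check fails: Z occurs in g(Z, c); the equation Z =?= g(Z, c) has no finite solution.

FAIL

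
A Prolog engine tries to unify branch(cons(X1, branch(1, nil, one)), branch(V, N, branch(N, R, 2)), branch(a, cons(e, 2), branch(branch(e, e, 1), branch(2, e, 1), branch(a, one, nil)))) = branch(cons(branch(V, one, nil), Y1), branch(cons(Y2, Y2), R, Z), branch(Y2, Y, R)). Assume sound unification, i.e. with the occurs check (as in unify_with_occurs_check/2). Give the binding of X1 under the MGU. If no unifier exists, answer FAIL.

Decompose branch/3: cons(X1, branch(1, nil, one)) = cons(branch(V, one, nil), Y1),  branch(V, N, branch(N, R, 2)) = branch(cons(Y2, Y2), R, Z),  branch(a, cons(e, 2), branch(branch(e, e, 1), branch(2, e, 1), branch(a, one, nil))) = branch(Y2, Y, R).
Decompose cons/2: X1 = branch(V, one, nil),  branch(1, nil, one) = Y1.
Bind X1 := branch(V, one, nil); no other remaining equation mentions X1.
Bind Y1 := branch(1, nil, one); no other remaining equation mentions Y1.
Decompose branch/3: V = cons(Y2, Y2),  N = R,  branch(N, R, 2) = Z.
Bind V := cons(Y2, Y2); no other remaining equation mentions V. Substituting into the earlier binding gives X1 := branch(cons(Y2, Y2), one, nil).
Bind N := R; substituting into the one remaining equation that mentions N gives: branch(R, R, 2) = Z.
Bind Z := branch(R, R, 2); no other remaining equation mentions Z.
Decompose branch/3: a = Y2,  cons(e, 2) = Y,  branch(branch(e, e, 1), branch(2, e, 1), branch(a, one, nil)) = R.
Bind Y2 := a; no other remaining equation mentions Y2. Substituting into the earlier bindings gives X1 := branch(cons(a, a), one, nil), V := cons(a, a).
Bind Y := cons(e, 2); no other remaining equation mentions Y.
Bind R := branch(branch(e, e, 1), branch(2, e, 1), branch(a, one, nil)). Substituting into the earlier bindings gives N := branch(branch(e, e, 1), branch(2, e, 1), branch(a, one, nil)), Z := branch(branch(branch(e, e, 1), branch(2, e, 1), branch(a, one, nil)), branch(branch(e, e, 1), branch(2, e, 1), branch(a, one, nil)), 2).
MGU = { X1 -> branch(cons(a, a), one, nil), Y1 -> branch(1, nil, one), V -> cons(a, a), N -> branch(branch(e, e, 1), branch(2, e, 1), branch(a, one, nil)), Z -> branch(branch(branch(e, e, 1), branch(2, e, 1), branch(a, one, nil)), branch(branch(e, e, 1), branch(2, e, 1), branch(a, one, nil)), 2), Y2 -> a, Y -> cons(e, 2), R -> branch(branch(e, e, 1), branch(2, e, 1), branch(a, one, nil)) }, so X1 -> branch(cons(a, a), one, nil).

branch(cons(a, a), one, nil)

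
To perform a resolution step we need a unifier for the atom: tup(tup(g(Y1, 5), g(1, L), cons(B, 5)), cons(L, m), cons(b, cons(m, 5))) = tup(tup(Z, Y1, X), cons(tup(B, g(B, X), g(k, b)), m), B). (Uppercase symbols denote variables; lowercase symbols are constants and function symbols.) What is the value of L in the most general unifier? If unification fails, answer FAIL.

Decompose tup/3: tup(g(Y1, 5), g(1, L), cons(B, 5)) = tup(Z, Y1, X),  cons(L, m) = cons(tup(B, g(B, X), g(k, b)), m),  cons(b, cons(m, 5)) = B.
Decompose tup/3: g(Y1, 5) = Z,  g(1, L) = Y1,  cons(B, 5) = X.
Bind Z := g(Y1, 5); no other remaining equation mentions Z.
Bind Y1 := g(1, L); no other remaining equation mentions Y1. Substituting into the earlier binding gives Z := g(g(1, L), 5).
Bind X := cons(B, 5); substituting into the one remaining equation that mentions X gives: cons(L, m) = cons(tup(B, g(B, cons(B, 5)), g(k, b)), m).
Decompose cons/2: L = tup(B, g(B, cons(B, 5)), g(k, b)),  m = m.
Bind L := tup(B, g(B, cons(B, 5)), g(k, b)); no other remaining equation mentions L. Substituting into the earlier bindings gives Z := g(g(1, tup(B, g(B, cons(B, 5)), g(k, b))), 5), Y1 := g(1, tup(B, g(B, cons(B, 5)), g(k, b))).
Delete trivial equation m = m.
Bind B := cons(b, cons(m, 5)). Substituting into the earlier bindings gives Z := g(g(1, tup(cons(b, cons(m, 5)), g(cons(b, cons(m, 5)), cons(cons(b, cons(m, 5)), 5)), g(k, b))), 5), Y1 := g(1, tup(cons(b, cons(m, 5)), g(cons(b, cons(m, 5)), cons(cons(b, cons(m, 5)), 5)), g(k, b))), X := cons(cons(b, cons(m, 5)), 5), L := tup(cons(b, cons(m, 5)), g(cons(b, cons(m, 5)), cons(cons(b, cons(m, 5)), 5)), g(k, b)).
MGU = { Z ↦ g(g(1, tup(cons(b, cons(m, 5)), g(cons(b, cons(m, 5)), cons(cons(b, cons(m, 5)), 5)), g(k, b))), 5), Y1 ↦ g(1, tup(cons(b, cons(m, 5)), g(cons(b, cons(m, 5)), cons(cons(b, cons(m, 5)), 5)), g(k, b))), X ↦ cons(cons(b, cons(m, 5)), 5), L ↦ tup(cons(b, cons(m, 5)), g(cons(b, cons(m, 5)), cons(cons(b, cons(m, 5)), 5)), g(k, b)), B ↦ cons(b, cons(m, 5)) }, so L ↦ tup(cons(b, cons(m, 5)), g(cons(b, cons(m, 5)), cons(cons(b, cons(m, 5)), 5)), g(k, b)).

tup(cons(b, cons(m, 5)), g(cons(b, cons(m, 5)), cons(cons(b, cons(m, 5)), 5)), g(k, b))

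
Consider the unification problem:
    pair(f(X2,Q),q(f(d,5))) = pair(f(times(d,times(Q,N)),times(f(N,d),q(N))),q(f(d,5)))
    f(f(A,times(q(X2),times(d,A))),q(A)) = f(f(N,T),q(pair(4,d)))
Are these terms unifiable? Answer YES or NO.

YES

Decompose pair/2: f(X2,Q) = f(times(d,times(Q,N)),times(f(N,d),q(N))),  q(f(d,5)) = q(f(d,5)).
Decompose f/2: X2 = times(d,times(Q,N)),  Q = times(f(N,d),q(N)).
Bind X2 := times(d,times(Q,N)); substituting into the one remaining equation that mentions X2 gives: f(f(A,times(q(times(d,times(Q,N))),times(d,A))),q(A)) = f(f(N,T),q(pair(4,d))).
Bind Q := times(f(N,d),q(N)); substituting into the one remaining equation that mentions Q gives: f(f(A,times(q(times(d,times(times(f(N,d),q(N)),N))),times(d,A))),q(A)) = f(f(N,T),q(pair(4,d))). Substituting into the earlier binding gives X2 := times(d,times(times(f(N,d),q(N)),N)).
Delete trivial equation q(f(d,5)) = q(f(d,5)).
Decompose f/2: f(A,times(q(times(d,times(times(f(N,d),q(N)),N))),times(d,A))) = f(N,T),  q(A) = q(pair(4,d)).
Decompose f/2: A = N,  times(q(times(d,times(times(f(N,d),q(N)),N))),times(d,A)) = T.
Bind A := N; substituting into the remaining equations gives: times(q(times(d,times(times(f(N,d),q(N)),N))),times(d,N)) = T,  q(N) = q(pair(4,d)).
Bind T := times(q(times(d,times(times(f(N,d),q(N)),N))),times(d,N)); no other remaining equation mentions T.
Decompose q/1: N = pair(4,d).
Bind N := pair(4,d). Substituting into the earlier bindings gives X2 := times(d,times(times(f(pair(4,d),d),q(pair(4,d))),pair(4,d))), Q := times(f(pair(4,d),d),q(pair(4,d))), A := pair(4,d), T := times(q(times(d,times(times(f(pair(4,d),d),q(pair(4,d))),pair(4,d)))),times(d,pair(4,d))).
No equations remain and no clash or occurs-check failure arose, so a unifier exists.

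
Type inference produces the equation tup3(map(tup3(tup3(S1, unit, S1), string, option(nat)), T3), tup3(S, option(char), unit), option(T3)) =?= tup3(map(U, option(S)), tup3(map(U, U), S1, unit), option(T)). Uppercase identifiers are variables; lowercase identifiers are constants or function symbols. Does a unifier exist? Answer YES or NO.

Decompose tup3/3: map(tup3(tup3(S1, unit, S1), string, option(nat)), T3) =?= map(U, option(S)),  tup3(S, option(char), unit) =?= tup3(map(U, U), S1, unit),  option(T3) =?= option(T).
Decompose map/2: tup3(tup3(S1, unit, S1), string, option(nat)) =?= U,  T3 =?= option(S).
Bind U := tup3(tup3(S1, unit, S1), string, option(nat)); substituting into the one remaining equation that mentions U gives: tup3(S, option(char), unit) =?= tup3(map(tup3(tup3(S1, unit, S1), string, option(nat)), tup3(tup3(S1, unit, S1), string, option(nat))), S1, unit).
Bind T3 := option(S); substituting into the one remaining equation that mentions T3 gives: option(option(S)) =?= option(T).
Decompose tup3/3: S =?= map(tup3(tup3(S1, unit, S1), string, option(nat)), tup3(tup3(S1, unit, S1), string, option(nat))),  option(char) =?= S1,  unit =?= unit.
Bind S := map(tup3(tup3(S1, unit, S1), string, option(nat)), tup3(tup3(S1, unit, S1), string, option(nat))); substituting into the one remaining equation that mentions S gives: option(option(map(tup3(tup3(S1, unit, S1), string, option(nat)), tup3(tup3(S1, unit, S1), string, option(nat))))) =?= option(T). Substituting into the earlier binding gives T3 := option(map(tup3(tup3(S1, unit, S1), string, option(nat)), tup3(tup3(S1, unit, S1), string, option(nat)))).
Bind S1 := option(char); substituting into the one remaining equation that mentions S1 gives: option(option(map(tup3(tup3(option(char), unit, option(char)), string, option(nat)), tup3(tup3(option(char), unit, option(char)), string, option(nat))))) =?= option(T). Substituting into the earlier bindings gives U := tup3(tup3(option(char), unit, option(char)), string, option(nat)), T3 := option(map(tup3(tup3(option(char), unit, option(char)), string, option(nat)), tup3(tup3(option(char), unit, option(char)), string, option(nat)))), S := map(tup3(tup3(option(char), unit, option(char)), string, option(nat)), tup3(tup3(option(char), unit, option(char)), string, option(nat))).
Delete trivial equation unit =?= unit.
Decompose option/1: option(map(tup3(tup3(option(char), unit, option(char)), string, option(nat)), tup3(tup3(option(char), unit, option(char)), string, option(nat)))) =?= T.
Bind T := option(map(tup3(tup3(option(char), unit, option(char)), string, option(nat)), tup3(tup3(option(char), unit, option(char)), string, option(nat)))).
No equations remain and no clash or occurs-check failure arose, so a unifier exists.

YES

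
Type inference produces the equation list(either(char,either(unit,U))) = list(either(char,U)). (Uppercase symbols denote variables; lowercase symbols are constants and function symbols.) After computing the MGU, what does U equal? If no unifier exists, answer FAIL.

Decompose list/1: either(char,either(unit,U)) = either(char,U).
Decompose either/2: char = char,  either(unit,U) = U.
Delete trivial equation char = char.
Occurs check fails: U occurs in either(unit,U); the equation U = either(unit,U) has no finite solution.

FAIL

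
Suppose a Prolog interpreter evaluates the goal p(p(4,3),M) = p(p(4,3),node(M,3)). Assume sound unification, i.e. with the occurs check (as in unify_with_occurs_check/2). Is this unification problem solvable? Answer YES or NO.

Decompose p/2: p(4,3) = p(4,3),  M = node(M,3).
Delete trivial equation p(4,3) = p(4,3).
Occurs check fails: M occurs in node(M,3); the equation M = node(M,3) has no finite solution.

NO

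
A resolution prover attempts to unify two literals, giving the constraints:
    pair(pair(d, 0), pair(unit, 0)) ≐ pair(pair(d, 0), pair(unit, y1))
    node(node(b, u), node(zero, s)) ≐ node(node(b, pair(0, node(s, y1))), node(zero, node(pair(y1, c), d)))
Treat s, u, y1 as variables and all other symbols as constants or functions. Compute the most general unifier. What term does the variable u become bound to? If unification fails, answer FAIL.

pair(0, node(node(pair(0, c), d), 0))

Decompose pair/2: pair(d, 0) ≐ pair(d, 0),  pair(unit, 0) ≐ pair(unit, y1).
Delete trivial equation pair(d, 0) ≐ pair(d, 0).
Decompose pair/2: unit ≐ unit,  0 ≐ y1.
Delete trivial equation unit ≐ unit.
Bind y1 := 0; substituting into the remaining equation gives: node(node(b, u), node(zero, s)) ≐ node(node(b, pair(0, node(s, 0))), node(zero, node(pair(0, c), d))).
Decompose node/2: node(b, u) ≐ node(b, pair(0, node(s, 0))),  node(zero, s) ≐ node(zero, node(pair(0, c), d)).
Decompose node/2: b ≐ b,  u ≐ pair(0, node(s, 0)).
Delete trivial equation b ≐ b.
Bind u := pair(0, node(s, 0)); no other remaining equation mentions u.
Decompose node/2: zero ≐ zero,  s ≐ node(pair(0, c), d).
Delete trivial equation zero ≐ zero.
Bind s := node(pair(0, c), d). Substituting into the earlier binding gives u := pair(0, node(node(pair(0, c), d), 0)).
MGU = { y1 -> 0, u -> pair(0, node(node(pair(0, c), d), 0)), s -> node(pair(0, c), d) }, so u -> pair(0, node(node(pair(0, c), d), 0)).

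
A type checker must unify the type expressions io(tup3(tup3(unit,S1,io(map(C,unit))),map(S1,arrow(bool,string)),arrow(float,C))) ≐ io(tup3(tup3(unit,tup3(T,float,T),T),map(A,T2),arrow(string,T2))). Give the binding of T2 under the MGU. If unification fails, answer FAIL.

FAIL

Decompose io/1: tup3(tup3(unit,S1,io(map(C,unit))),map(S1,arrow(bool,string)),arrow(float,C)) ≐ tup3(tup3(unit,tup3(T,float,T),T),map(A,T2),arrow(string,T2)).
Decompose tup3/3: tup3(unit,S1,io(map(C,unit))) ≐ tup3(unit,tup3(T,float,T),T),  map(S1,arrow(bool,string)) ≐ map(A,T2),  arrow(float,C) ≐ arrow(string,T2).
Decompose tup3/3: unit ≐ unit,  S1 ≐ tup3(T,float,T),  io(map(C,unit)) ≐ T.
Delete trivial equation unit ≐ unit.
Bind S1 := tup3(T,float,T); substituting into the one remaining equation that mentions S1 gives: map(tup3(T,float,T),arrow(bool,string)) ≐ map(A,T2).
Bind T := io(map(C,unit)); substituting into the one remaining equation that mentions T gives: map(tup3(io(map(C,unit)),float,io(map(C,unit))),arrow(bool,string)) ≐ map(A,T2). Substituting into the earlier binding gives S1 := tup3(io(map(C,unit)),float,io(map(C,unit))).
Decompose map/2: tup3(io(map(C,unit)),float,io(map(C,unit))) ≐ A,  arrow(bool,string) ≐ T2.
Bind A := tup3(io(map(C,unit)),float,io(map(C,unit))); no other remaining equation mentions A.
Bind T2 := arrow(bool,string); substituting into the remaining equation gives: arrow(float,C) ≐ arrow(string,arrow(bool,string)).
Decompose arrow/2: float ≐ string,  C ≐ arrow(bool,string).
Clash: constants float and string differ; no unifier exists.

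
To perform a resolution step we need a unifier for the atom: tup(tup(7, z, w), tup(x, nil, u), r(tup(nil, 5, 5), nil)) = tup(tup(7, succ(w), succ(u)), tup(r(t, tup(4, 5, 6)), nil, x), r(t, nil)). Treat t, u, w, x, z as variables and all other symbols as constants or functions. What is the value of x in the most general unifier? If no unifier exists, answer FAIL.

r(tup(nil, 5, 5), tup(4, 5, 6))

Decompose tup/3: tup(7, z, w) = tup(7, succ(w), succ(u)),  tup(x, nil, u) = tup(r(t, tup(4, 5, 6)), nil, x),  r(tup(nil, 5, 5), nil) = r(t, nil).
Decompose tup/3: 7 = 7,  z = succ(w),  w = succ(u).
Delete trivial equation 7 = 7.
Bind z := succ(w); no other remaining equation mentions z.
Bind w := succ(u); no other remaining equation mentions w. Substituting into the earlier binding gives z := succ(succ(u)).
Decompose tup/3: x = r(t, tup(4, 5, 6)),  nil = nil,  u = x.
Bind x := r(t, tup(4, 5, 6)); substituting into the one remaining equation that mentions x gives: u = r(t, tup(4, 5, 6)).
Delete trivial equation nil = nil.
Bind u := r(t, tup(4, 5, 6)); no other remaining equation mentions u. Substituting into the earlier bindings gives z := succ(succ(r(t, tup(4, 5, 6)))), w := succ(r(t, tup(4, 5, 6))).
Decompose r/2: tup(nil, 5, 5) = t,  nil = nil.
Bind t := tup(nil, 5, 5); no other remaining equation mentions t. Substituting into the earlier bindings gives z := succ(succ(r(tup(nil, 5, 5), tup(4, 5, 6)))), w := succ(r(tup(nil, 5, 5), tup(4, 5, 6))), x := r(tup(nil, 5, 5), tup(4, 5, 6)), u := r(tup(nil, 5, 5), tup(4, 5, 6)).
Delete trivial equation nil = nil.
MGU = { z ↦ succ(succ(r(tup(nil, 5, 5), tup(4, 5, 6)))), w ↦ succ(r(tup(nil, 5, 5), tup(4, 5, 6))), x ↦ r(tup(nil, 5, 5), tup(4, 5, 6)), u ↦ r(tup(nil, 5, 5), tup(4, 5, 6)), t ↦ tup(nil, 5, 5) }, so x ↦ r(tup(nil, 5, 5), tup(4, 5, 6)).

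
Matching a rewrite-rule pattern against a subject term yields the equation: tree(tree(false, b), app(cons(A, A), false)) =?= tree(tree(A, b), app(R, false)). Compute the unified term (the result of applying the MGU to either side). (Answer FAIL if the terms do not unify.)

Decompose tree/2: tree(false, b) =?= tree(A, b),  app(cons(A, A), false) =?= app(R, false).
Decompose tree/2: false =?= A,  b =?= b.
Bind A := false; substituting into the one remaining equation that mentions A gives: app(cons(false, false), false) =?= app(R, false).
Delete trivial equation b =?= b.
Decompose app/2: cons(false, false) =?= R,  false =?= false.
Bind R := cons(false, false); no other remaining equation mentions R.
Delete trivial equation false =?= false.
Applying the MGU to either side gives tree(tree(false, b), app(cons(false, false), false)).

tree(tree(false, b), app(cons(false, false), false))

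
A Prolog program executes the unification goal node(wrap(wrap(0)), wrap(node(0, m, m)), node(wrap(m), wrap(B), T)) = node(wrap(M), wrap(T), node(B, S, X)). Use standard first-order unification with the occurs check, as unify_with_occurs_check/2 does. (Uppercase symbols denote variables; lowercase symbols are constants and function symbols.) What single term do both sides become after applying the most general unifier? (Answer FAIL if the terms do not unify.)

node(wrap(wrap(0)), wrap(node(0, m, m)), node(wrap(m), wrap(wrap(m)), node(0, m, m)))

Decompose node/3: wrap(wrap(0)) = wrap(M),  wrap(node(0, m, m)) = wrap(T),  node(wrap(m), wrap(B), T) = node(B, S, X).
Decompose wrap/1: wrap(0) = M.
Bind M := wrap(0); no other remaining equation mentions M.
Decompose wrap/1: node(0, m, m) = T.
Bind T := node(0, m, m); substituting into the remaining equation gives: node(wrap(m), wrap(B), node(0, m, m)) = node(B, S, X).
Decompose node/3: wrap(m) = B,  wrap(B) = S,  node(0, m, m) = X.
Bind B := wrap(m); substituting into the one remaining equation that mentions B gives: wrap(wrap(m)) = S.
Bind S := wrap(wrap(m)); no other remaining equation mentions S.
Bind X := node(0, m, m).
Applying the MGU to either side gives node(wrap(wrap(0)), wrap(node(0, m, m)), node(wrap(m), wrap(wrap(m)), node(0, m, m))).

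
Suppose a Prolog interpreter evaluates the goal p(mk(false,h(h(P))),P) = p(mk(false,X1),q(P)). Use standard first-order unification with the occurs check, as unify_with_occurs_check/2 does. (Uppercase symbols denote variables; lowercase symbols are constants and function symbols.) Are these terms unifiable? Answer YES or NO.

NO

Decompose p/2: mk(false,h(h(P))) = mk(false,X1),  P = q(P).
Decompose mk/2: false = false,  h(h(P)) = X1.
Delete trivial equation false = false.
Bind X1 := h(h(P)); no other remaining equation mentions X1.
Occurs check fails: P occurs in q(P); the equation P = q(P) has no finite solution.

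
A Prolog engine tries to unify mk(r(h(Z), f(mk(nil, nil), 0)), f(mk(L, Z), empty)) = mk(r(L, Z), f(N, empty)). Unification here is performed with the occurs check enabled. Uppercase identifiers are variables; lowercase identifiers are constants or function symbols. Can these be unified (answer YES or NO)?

Decompose mk/2: r(h(Z), f(mk(nil, nil), 0)) = r(L, Z),  f(mk(L, Z), empty) = f(N, empty).
Decompose r/2: h(Z) = L,  f(mk(nil, nil), 0) = Z.
Bind L := h(Z); substituting into the one remaining equation that mentions L gives: f(mk(h(Z), Z), empty) = f(N, empty).
Bind Z := f(mk(nil, nil), 0); substituting into the remaining equation gives: f(mk(h(f(mk(nil, nil), 0)), f(mk(nil, nil), 0)), empty) = f(N, empty). Substituting into the earlier binding gives L := h(f(mk(nil, nil), 0)).
Decompose f/2: mk(h(f(mk(nil, nil), 0)), f(mk(nil, nil), 0)) = N,  empty = empty.
Bind N := mk(h(f(mk(nil, nil), 0)), f(mk(nil, nil), 0)); no other remaining equation mentions N.
Delete trivial equation empty = empty.
No equations remain and no clash or occurs-check failure arose, so a unifier exists.

YES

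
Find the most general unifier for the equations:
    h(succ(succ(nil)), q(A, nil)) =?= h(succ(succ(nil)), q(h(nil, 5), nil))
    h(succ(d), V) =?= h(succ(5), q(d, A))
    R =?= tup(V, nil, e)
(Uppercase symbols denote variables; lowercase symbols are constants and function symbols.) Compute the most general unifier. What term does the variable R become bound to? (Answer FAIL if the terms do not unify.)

Decompose h/2: succ(succ(nil)) =?= succ(succ(nil)),  q(A, nil) =?= q(h(nil, 5), nil).
Delete trivial equation succ(succ(nil)) =?= succ(succ(nil)).
Decompose q/2: A =?= h(nil, 5),  nil =?= nil.
Bind A := h(nil, 5); substituting into the one remaining equation that mentions A gives: h(succ(d), V) =?= h(succ(5), q(d, h(nil, 5))).
Delete trivial equation nil =?= nil.
Decompose h/2: succ(d) =?= succ(5),  V =?= q(d, h(nil, 5)).
Decompose succ/1: d =?= 5.
Clash: constants d and 5 differ; no unifier exists.

FAIL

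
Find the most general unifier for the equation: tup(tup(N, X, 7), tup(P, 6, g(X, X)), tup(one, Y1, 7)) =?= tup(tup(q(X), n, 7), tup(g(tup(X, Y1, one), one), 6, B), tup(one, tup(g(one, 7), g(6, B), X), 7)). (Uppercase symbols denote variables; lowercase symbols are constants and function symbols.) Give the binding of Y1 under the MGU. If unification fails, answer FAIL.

tup(g(one, 7), g(6, g(n, n)), n)

Decompose tup/3: tup(N, X, 7) =?= tup(q(X), n, 7),  tup(P, 6, g(X, X)) =?= tup(g(tup(X, Y1, one), one), 6, B),  tup(one, Y1, 7) =?= tup(one, tup(g(one, 7), g(6, B), X), 7).
Decompose tup/3: N =?= q(X),  X =?= n,  7 =?= 7.
Bind N := q(X); no other remaining equation mentions N.
Bind X := n; substituting into the 2 remaining equations that mention X gives: tup(P, 6, g(n, n)) =?= tup(g(tup(n, Y1, one), one), 6, B),  tup(one, Y1, 7) =?= tup(one, tup(g(one, 7), g(6, B), n), 7). Substituting into the earlier binding gives N := q(n).
Delete trivial equation 7 =?= 7.
Decompose tup/3: P =?= g(tup(n, Y1, one), one),  6 =?= 6,  g(n, n) =?= B.
Bind P := g(tup(n, Y1, one), one); no other remaining equation mentions P.
Delete trivial equation 6 =?= 6.
Bind B := g(n, n); substituting into the remaining equation gives: tup(one, Y1, 7) =?= tup(one, tup(g(one, 7), g(6, g(n, n)), n), 7).
Decompose tup/3: one =?= one,  Y1 =?= tup(g(one, 7), g(6, g(n, n)), n),  7 =?= 7.
Delete trivial equation one =?= one.
Bind Y1 := tup(g(one, 7), g(6, g(n, n)), n); no other remaining equation mentions Y1. Substituting into the earlier binding gives P := g(tup(n, tup(g(one, 7), g(6, g(n, n)), n), one), one).
Delete trivial equation 7 =?= 7.
MGU = { N ↦ q(n), X ↦ n, P ↦ g(tup(n, tup(g(one, 7), g(6, g(n, n)), n), one), one), B ↦ g(n, n), Y1 ↦ tup(g(one, 7), g(6, g(n, n)), n) }, so Y1 ↦ tup(g(one, 7), g(6, g(n, n)), n).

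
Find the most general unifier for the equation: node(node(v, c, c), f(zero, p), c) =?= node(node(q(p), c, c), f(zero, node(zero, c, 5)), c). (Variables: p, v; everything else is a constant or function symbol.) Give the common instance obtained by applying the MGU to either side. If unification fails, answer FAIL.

node(node(q(node(zero, c, 5)), c, c), f(zero, node(zero, c, 5)), c)

Decompose node/3: node(v, c, c) =?= node(q(p), c, c),  f(zero, p) =?= f(zero, node(zero, c, 5)),  c =?= c.
Decompose node/3: v =?= q(p),  c =?= c,  c =?= c.
Bind v := q(p); no other remaining equation mentions v.
Delete trivial equation c =?= c.
Delete trivial equation c =?= c.
Decompose f/2: zero =?= zero,  p =?= node(zero, c, 5).
Delete trivial equation zero =?= zero.
Bind p := node(zero, c, 5); no other remaining equation mentions p. Substituting into the earlier binding gives v := q(node(zero, c, 5)).
Delete trivial equation c =?= c.
Applying the MGU to either side gives node(node(q(node(zero, c, 5)), c, c), f(zero, node(zero, c, 5)), c).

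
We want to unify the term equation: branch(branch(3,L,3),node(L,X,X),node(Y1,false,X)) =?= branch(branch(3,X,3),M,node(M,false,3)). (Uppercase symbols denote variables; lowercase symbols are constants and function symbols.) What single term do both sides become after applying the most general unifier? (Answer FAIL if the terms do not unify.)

branch(branch(3,3,3),node(3,3,3),node(node(3,3,3),false,3))

Decompose branch/3: branch(3,L,3) =?= branch(3,X,3),  node(L,X,X) =?= M,  node(Y1,false,X) =?= node(M,false,3).
Decompose branch/3: 3 =?= 3,  L =?= X,  3 =?= 3.
Delete trivial equation 3 =?= 3.
Bind L := X; substituting into the one remaining equation that mentions L gives: node(X,X,X) =?= M.
Delete trivial equation 3 =?= 3.
Bind M := node(X,X,X); substituting into the remaining equation gives: node(Y1,false,X) =?= node(node(X,X,X),false,3).
Decompose node/3: Y1 =?= node(X,X,X),  false =?= false,  X =?= 3.
Bind Y1 := node(X,X,X); no other remaining equation mentions Y1.
Delete trivial equation false =?= false.
Bind X := 3. Substituting into the earlier bindings gives L := 3, M := node(3,3,3), Y1 := node(3,3,3).
Applying the MGU to either side gives branch(branch(3,3,3),node(3,3,3),node(node(3,3,3),false,3)).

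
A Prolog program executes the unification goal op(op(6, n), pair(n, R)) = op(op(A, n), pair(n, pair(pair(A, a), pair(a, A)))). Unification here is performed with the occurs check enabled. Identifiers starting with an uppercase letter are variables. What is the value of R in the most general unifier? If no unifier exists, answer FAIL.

Decompose op/2: op(6, n) = op(A, n),  pair(n, R) = pair(n, pair(pair(A, a), pair(a, A))).
Decompose op/2: 6 = A,  n = n.
Bind A := 6; substituting into the one remaining equation that mentions A gives: pair(n, R) = pair(n, pair(pair(6, a), pair(a, 6))).
Delete trivial equation n = n.
Decompose pair/2: n = n,  R = pair(pair(6, a), pair(a, 6)).
Delete trivial equation n = n.
Bind R := pair(pair(6, a), pair(a, 6)).
MGU = { A -> 6, R -> pair(pair(6, a), pair(a, 6)) }, so R -> pair(pair(6, a), pair(a, 6)).

pair(pair(6, a), pair(a, 6))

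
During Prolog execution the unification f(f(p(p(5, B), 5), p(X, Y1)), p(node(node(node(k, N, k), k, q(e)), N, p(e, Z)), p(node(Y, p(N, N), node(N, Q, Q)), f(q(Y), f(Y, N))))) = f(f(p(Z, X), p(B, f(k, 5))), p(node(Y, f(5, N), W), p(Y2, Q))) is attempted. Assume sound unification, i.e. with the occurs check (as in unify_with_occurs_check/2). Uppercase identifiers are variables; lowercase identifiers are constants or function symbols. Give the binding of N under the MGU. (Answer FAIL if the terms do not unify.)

FAIL

Decompose f/2: f(p(p(5, B), 5), p(X, Y1)) = f(p(Z, X), p(B, f(k, 5))),  p(node(node(node(k, N, k), k, q(e)), N, p(e, Z)), p(node(Y, p(N, N), node(N, Q, Q)), f(q(Y), f(Y, N)))) = p(node(Y, f(5, N), W), p(Y2, Q)).
Decompose f/2: p(p(5, B), 5) = p(Z, X),  p(X, Y1) = p(B, f(k, 5)).
Decompose p/2: p(5, B) = Z,  5 = X.
Bind Z := p(5, B); substituting into the one remaining equation that mentions Z gives: p(node(node(node(k, N, k), k, q(e)), N, p(e, p(5, B))), p(node(Y, p(N, N), node(N, Q, Q)), f(q(Y), f(Y, N)))) = p(node(Y, f(5, N), W), p(Y2, Q)).
Bind X := 5; substituting into the one remaining equation that mentions X gives: p(5, Y1) = p(B, f(k, 5)).
Decompose p/2: 5 = B,  Y1 = f(k, 5).
Bind B := 5; substituting into the one remaining equation that mentions B gives: p(node(node(node(k, N, k), k, q(e)), N, p(e, p(5, 5))), p(node(Y, p(N, N), node(N, Q, Q)), f(q(Y), f(Y, N)))) = p(node(Y, f(5, N), W), p(Y2, Q)). Substituting into the earlier binding gives Z := p(5, 5).
Bind Y1 := f(k, 5); no other remaining equation mentions Y1.
Decompose p/2: node(node(node(k, N, k), k, q(e)), N, p(e, p(5, 5))) = node(Y, f(5, N), W),  p(node(Y, p(N, N), node(N, Q, Q)), f(q(Y), f(Y, N))) = p(Y2, Q).
Decompose node/3: node(node(k, N, k), k, q(e)) = Y,  N = f(5, N),  p(e, p(5, 5)) = W.
Bind Y := node(node(k, N, k), k, q(e)); substituting into the one remaining equation that mentions Y gives: p(node(node(node(k, N, k), k, q(e)), p(N, N), node(N, Q, Q)), f(q(node(node(k, N, k), k, q(e))), f(node(node(k, N, k), k, q(e)), N))) = p(Y2, Q).
Occurs check fails: N occurs in f(5, N); the equation N = f(5, N) has no finite solution.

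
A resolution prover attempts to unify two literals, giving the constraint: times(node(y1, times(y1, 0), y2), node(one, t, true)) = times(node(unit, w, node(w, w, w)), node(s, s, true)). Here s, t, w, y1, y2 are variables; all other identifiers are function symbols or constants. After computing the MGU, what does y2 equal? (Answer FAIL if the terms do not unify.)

node(times(unit, 0), times(unit, 0), times(unit, 0))

Decompose times/2: node(y1, times(y1, 0), y2) = node(unit, w, node(w, w, w)),  node(one, t, true) = node(s, s, true).
Decompose node/3: y1 = unit,  times(y1, 0) = w,  y2 = node(w, w, w).
Bind y1 := unit; substituting into the one remaining equation that mentions y1 gives: times(unit, 0) = w.
Bind w := times(unit, 0); substituting into the one remaining equation that mentions w gives: y2 = node(times(unit, 0), times(unit, 0), times(unit, 0)).
Bind y2 := node(times(unit, 0), times(unit, 0), times(unit, 0)); no other remaining equation mentions y2.
Decompose node/3: one = s,  t = s,  true = true.
Bind s := one; substituting into the one remaining equation that mentions s gives: t = one.
Bind t := one; no other remaining equation mentions t.
Delete trivial equation true = true.
MGU = { y1 -> unit, w -> times(unit, 0), y2 -> node(times(unit, 0), times(unit, 0), times(unit, 0)), s -> one, t -> one }, so y2 -> node(times(unit, 0), times(unit, 0), times(unit, 0)).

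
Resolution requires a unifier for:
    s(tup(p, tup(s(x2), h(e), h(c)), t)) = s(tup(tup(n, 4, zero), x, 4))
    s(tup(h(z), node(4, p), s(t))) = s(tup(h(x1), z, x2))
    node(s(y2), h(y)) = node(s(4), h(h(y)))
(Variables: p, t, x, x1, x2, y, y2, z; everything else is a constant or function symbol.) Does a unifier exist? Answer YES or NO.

NO

Decompose s/1: tup(p, tup(s(x2), h(e), h(c)), t) = tup(tup(n, 4, zero), x, 4).
Decompose tup/3: p = tup(n, 4, zero),  tup(s(x2), h(e), h(c)) = x,  t = 4.
Bind p := tup(n, 4, zero); substituting into the one remaining equation that mentions p gives: s(tup(h(z), node(4, tup(n, 4, zero)), s(t))) = s(tup(h(x1), z, x2)).
Bind x := tup(s(x2), h(e), h(c)); no other remaining equation mentions x.
Bind t := 4; substituting into the one remaining equation that mentions t gives: s(tup(h(z), node(4, tup(n, 4, zero)), s(4))) = s(tup(h(x1), z, x2)).
Decompose s/1: tup(h(z), node(4, tup(n, 4, zero)), s(4)) = tup(h(x1), z, x2).
Decompose tup/3: h(z) = h(x1),  node(4, tup(n, 4, zero)) = z,  s(4) = x2.
Decompose h/1: z = x1.
Bind z := x1; substituting into the one remaining equation that mentions z gives: node(4, tup(n, 4, zero)) = x1.
Bind x1 := node(4, tup(n, 4, zero)); no other remaining equation mentions x1. Substituting into the earlier binding gives z := node(4, tup(n, 4, zero)).
Bind x2 := s(4); no other remaining equation mentions x2. Substituting into the earlier binding gives x := tup(s(s(4)), h(e), h(c)).
Decompose node/2: s(y2) = s(4),  h(y) = h(h(y)).
Decompose s/1: y2 = 4.
Bind y2 := 4; no other remaining equation mentions y2.
Decompose h/1: y = h(y).
Occurs check fails: y occurs in h(y); the equation y = h(y) has no finite solution.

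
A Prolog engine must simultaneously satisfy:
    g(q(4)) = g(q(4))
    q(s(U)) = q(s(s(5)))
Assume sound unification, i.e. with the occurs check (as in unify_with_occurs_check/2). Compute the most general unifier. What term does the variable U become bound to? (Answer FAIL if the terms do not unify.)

s(5)

Delete trivial equation g(q(4)) = g(q(4)).
Decompose q/1: s(U) = s(s(5)).
Decompose s/1: U = s(5).
Bind U := s(5).
MGU = { U = s(5) }, so U = s(5).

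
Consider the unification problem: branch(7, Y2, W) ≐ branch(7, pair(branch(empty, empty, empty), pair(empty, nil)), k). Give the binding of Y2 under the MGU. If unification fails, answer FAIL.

pair(branch(empty, empty, empty), pair(empty, nil))

Decompose branch/3: 7 ≐ 7,  Y2 ≐ pair(branch(empty, empty, empty), pair(empty, nil)),  W ≐ k.
Delete trivial equation 7 ≐ 7.
Bind Y2 := pair(branch(empty, empty, empty), pair(empty, nil)); no other remaining equation mentions Y2.
Bind W := k.
MGU = { Y2 := pair(branch(empty, empty, empty), pair(empty, nil)), W := k }, so Y2 := pair(branch(empty, empty, empty), pair(empty, nil)).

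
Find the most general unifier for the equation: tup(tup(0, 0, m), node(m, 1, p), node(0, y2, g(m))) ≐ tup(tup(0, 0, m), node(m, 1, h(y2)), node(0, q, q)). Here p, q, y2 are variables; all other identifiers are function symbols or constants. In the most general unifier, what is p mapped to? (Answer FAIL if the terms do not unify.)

Decompose tup/3: tup(0, 0, m) ≐ tup(0, 0, m),  node(m, 1, p) ≐ node(m, 1, h(y2)),  node(0, y2, g(m)) ≐ node(0, q, q).
Delete trivial equation tup(0, 0, m) ≐ tup(0, 0, m).
Decompose node/3: m ≐ m,  1 ≐ 1,  p ≐ h(y2).
Delete trivial equation m ≐ m.
Delete trivial equation 1 ≐ 1.
Bind p := h(y2); no other remaining equation mentions p.
Decompose node/3: 0 ≐ 0,  y2 ≐ q,  g(m) ≐ q.
Delete trivial equation 0 ≐ 0.
Bind y2 := q; no other remaining equation mentions y2. Substituting into the earlier binding gives p := h(q).
Bind q := g(m). Substituting into the earlier bindings gives p := h(g(m)), y2 := g(m).
MGU = { p -> h(g(m)), y2 -> g(m), q -> g(m) }, so p -> h(g(m)).

h(g(m))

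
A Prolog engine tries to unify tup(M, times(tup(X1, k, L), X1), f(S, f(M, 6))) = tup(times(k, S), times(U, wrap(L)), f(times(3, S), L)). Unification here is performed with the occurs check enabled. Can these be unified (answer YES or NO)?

NO

Decompose tup/3: M = times(k, S),  times(tup(X1, k, L), X1) = times(U, wrap(L)),  f(S, f(M, 6)) = f(times(3, S), L).
Bind M := times(k, S); substituting into the one remaining equation that mentions M gives: f(S, f(times(k, S), 6)) = f(times(3, S), L).
Decompose times/2: tup(X1, k, L) = U,  X1 = wrap(L).
Bind U := tup(X1, k, L); no other remaining equation mentions U.
Bind X1 := wrap(L); no other remaining equation mentions X1. Substituting into the earlier binding gives U := tup(wrap(L), k, L).
Decompose f/2: S = times(3, S),  f(times(k, S), 6) = L.
Occurs check fails: S occurs in times(3, S); the equation S = times(3, S) has no finite solution.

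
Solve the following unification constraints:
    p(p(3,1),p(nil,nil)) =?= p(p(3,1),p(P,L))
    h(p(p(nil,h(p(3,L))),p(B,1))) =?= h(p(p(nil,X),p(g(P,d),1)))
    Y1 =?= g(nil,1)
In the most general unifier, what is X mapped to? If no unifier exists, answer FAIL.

h(p(3,nil))

Decompose p/2: p(3,1) =?= p(3,1),  p(nil,nil) =?= p(P,L).
Delete trivial equation p(3,1) =?= p(3,1).
Decompose p/2: nil =?= P,  nil =?= L.
Bind P := nil; substituting into the one remaining equation that mentions P gives: h(p(p(nil,h(p(3,L))),p(B,1))) =?= h(p(p(nil,X),p(g(nil,d),1))).
Bind L := nil; substituting into the one remaining equation that mentions L gives: h(p(p(nil,h(p(3,nil))),p(B,1))) =?= h(p(p(nil,X),p(g(nil,d),1))).
Decompose h/1: p(p(nil,h(p(3,nil))),p(B,1)) =?= p(p(nil,X),p(g(nil,d),1)).
Decompose p/2: p(nil,h(p(3,nil))) =?= p(nil,X),  p(B,1) =?= p(g(nil,d),1).
Decompose p/2: nil =?= nil,  h(p(3,nil)) =?= X.
Delete trivial equation nil =?= nil.
Bind X := h(p(3,nil)); no other remaining equation mentions X.
Decompose p/2: B =?= g(nil,d),  1 =?= 1.
Bind B := g(nil,d); no other remaining equation mentions B.
Delete trivial equation 1 =?= 1.
Bind Y1 := g(nil,1).
MGU = { P ↦ nil, L ↦ nil, X ↦ h(p(3,nil)), B ↦ g(nil,d), Y1 ↦ g(nil,1) }, so X ↦ h(p(3,nil)).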